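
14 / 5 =2.80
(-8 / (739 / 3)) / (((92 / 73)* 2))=-219 / 16997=-0.01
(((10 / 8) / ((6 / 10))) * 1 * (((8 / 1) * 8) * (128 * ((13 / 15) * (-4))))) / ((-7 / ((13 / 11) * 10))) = 69222400 / 693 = 99888.02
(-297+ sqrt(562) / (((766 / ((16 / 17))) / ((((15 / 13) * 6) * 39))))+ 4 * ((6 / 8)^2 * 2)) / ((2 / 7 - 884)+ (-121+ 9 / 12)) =8190 / 28111 - 60480 * sqrt(562) / 183030721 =0.28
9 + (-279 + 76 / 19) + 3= -263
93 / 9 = 31 / 3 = 10.33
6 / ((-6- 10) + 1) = -2 / 5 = -0.40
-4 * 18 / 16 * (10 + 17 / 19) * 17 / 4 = -31671 / 152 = -208.36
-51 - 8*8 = -115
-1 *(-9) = 9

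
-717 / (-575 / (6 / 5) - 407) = 0.81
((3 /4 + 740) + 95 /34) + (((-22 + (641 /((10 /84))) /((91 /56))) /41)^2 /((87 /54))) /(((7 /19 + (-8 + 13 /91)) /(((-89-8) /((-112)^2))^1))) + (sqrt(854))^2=417063109424457297 /260391886518400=1601.67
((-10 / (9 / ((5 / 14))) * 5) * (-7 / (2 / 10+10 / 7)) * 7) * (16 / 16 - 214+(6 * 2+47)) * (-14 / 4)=16506875 / 513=32177.14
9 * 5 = 45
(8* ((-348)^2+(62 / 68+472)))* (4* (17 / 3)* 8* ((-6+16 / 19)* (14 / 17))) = -725928931840 / 969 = -749152664.44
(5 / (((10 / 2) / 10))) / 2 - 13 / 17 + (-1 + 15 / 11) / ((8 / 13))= 1805 / 374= 4.83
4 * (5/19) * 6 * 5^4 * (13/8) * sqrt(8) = 243750 * sqrt(2)/19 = 18142.87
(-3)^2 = 9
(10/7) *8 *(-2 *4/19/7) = -640/931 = -0.69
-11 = -11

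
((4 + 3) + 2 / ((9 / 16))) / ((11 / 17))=1615 / 99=16.31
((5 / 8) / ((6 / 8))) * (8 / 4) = 5 / 3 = 1.67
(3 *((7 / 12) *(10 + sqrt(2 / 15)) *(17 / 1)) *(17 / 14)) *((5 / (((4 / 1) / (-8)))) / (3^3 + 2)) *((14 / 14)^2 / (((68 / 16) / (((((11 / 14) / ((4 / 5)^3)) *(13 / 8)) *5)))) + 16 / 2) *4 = -5646.98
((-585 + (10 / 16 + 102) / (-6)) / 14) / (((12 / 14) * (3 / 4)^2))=-28901 / 324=-89.20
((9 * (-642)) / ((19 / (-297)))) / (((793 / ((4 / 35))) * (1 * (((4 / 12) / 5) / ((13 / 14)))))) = 10296396 / 56791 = 181.30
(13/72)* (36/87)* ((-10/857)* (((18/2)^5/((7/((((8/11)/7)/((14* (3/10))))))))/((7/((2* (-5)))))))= 170586000/656392583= 0.26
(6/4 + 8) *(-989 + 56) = -17727/2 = -8863.50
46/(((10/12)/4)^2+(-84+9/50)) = -662400/1206383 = -0.55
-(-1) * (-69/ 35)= -69/ 35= -1.97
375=375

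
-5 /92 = -0.05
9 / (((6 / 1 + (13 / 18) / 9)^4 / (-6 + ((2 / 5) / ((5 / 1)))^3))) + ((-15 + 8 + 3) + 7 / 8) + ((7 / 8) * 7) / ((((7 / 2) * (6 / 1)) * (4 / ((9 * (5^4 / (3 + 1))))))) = 99.37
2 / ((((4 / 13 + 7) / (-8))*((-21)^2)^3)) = -208 / 8147781495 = -0.00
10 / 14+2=19 / 7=2.71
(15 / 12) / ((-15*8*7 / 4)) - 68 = -11425 / 168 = -68.01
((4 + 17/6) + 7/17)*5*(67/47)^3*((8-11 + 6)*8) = 4445277140/1764991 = 2518.58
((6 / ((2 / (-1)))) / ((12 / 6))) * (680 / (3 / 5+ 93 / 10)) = -3400 / 33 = -103.03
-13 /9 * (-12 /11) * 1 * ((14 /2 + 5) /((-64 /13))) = -169 /44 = -3.84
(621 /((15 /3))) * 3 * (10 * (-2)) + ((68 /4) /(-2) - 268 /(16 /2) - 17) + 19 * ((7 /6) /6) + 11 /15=-1351183 /180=-7506.57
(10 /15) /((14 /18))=6 /7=0.86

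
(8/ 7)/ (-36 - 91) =-8/ 889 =-0.01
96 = 96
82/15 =5.47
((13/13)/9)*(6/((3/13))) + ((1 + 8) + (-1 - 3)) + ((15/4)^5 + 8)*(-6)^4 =559560887/576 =971459.87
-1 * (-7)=7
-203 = -203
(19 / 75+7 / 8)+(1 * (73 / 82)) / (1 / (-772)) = -16879043 / 24600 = -686.14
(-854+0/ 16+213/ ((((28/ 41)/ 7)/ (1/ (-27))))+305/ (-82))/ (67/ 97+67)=-134378465/ 9691416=-13.87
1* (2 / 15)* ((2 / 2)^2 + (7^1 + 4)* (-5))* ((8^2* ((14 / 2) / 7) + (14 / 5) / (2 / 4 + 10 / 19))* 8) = -1249152 / 325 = -3843.54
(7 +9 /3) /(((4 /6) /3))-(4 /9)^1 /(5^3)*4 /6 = 45.00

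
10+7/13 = 137/13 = 10.54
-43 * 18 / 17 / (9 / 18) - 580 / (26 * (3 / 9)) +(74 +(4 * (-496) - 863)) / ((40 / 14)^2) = -43994417 / 88400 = -497.67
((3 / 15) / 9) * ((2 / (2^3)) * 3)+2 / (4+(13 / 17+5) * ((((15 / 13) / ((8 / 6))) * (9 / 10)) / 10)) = 1100129 / 2359740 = 0.47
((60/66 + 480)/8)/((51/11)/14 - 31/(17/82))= -314755/781202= -0.40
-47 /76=-0.62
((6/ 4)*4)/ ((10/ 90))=54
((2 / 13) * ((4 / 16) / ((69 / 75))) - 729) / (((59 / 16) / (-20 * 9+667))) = -1698332632 / 17641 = -96271.90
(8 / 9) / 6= 4 / 27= 0.15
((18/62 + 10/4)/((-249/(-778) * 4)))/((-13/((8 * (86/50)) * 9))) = -20.76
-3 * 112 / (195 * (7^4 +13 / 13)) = -56 / 78065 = -0.00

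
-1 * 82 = -82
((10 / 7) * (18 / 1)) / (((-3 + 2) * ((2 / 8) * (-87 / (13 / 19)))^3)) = 2812160 / 3512967171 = 0.00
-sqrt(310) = -17.61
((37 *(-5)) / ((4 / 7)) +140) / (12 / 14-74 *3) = 1715 / 2064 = 0.83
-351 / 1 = -351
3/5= 0.60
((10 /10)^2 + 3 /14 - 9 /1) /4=-109 /56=-1.95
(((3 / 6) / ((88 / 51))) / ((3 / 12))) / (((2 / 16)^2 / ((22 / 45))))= 544 / 15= 36.27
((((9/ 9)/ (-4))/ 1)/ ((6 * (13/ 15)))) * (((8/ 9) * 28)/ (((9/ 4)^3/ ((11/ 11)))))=-8960/ 85293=-0.11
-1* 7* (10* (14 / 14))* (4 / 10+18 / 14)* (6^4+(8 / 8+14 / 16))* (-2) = 306298.50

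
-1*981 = -981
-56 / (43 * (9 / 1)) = -56 / 387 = -0.14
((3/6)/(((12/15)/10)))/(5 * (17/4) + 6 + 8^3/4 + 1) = 1/25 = 0.04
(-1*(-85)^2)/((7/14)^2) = -28900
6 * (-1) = -6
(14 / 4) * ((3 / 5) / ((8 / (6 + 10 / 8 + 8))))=1281 / 320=4.00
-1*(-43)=43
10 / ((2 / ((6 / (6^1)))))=5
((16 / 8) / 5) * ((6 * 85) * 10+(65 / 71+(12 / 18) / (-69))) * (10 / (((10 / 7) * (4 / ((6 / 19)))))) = 524776091 / 465405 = 1127.57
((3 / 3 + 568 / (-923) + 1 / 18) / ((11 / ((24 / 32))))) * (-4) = -0.12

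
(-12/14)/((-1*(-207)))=-2/483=-0.00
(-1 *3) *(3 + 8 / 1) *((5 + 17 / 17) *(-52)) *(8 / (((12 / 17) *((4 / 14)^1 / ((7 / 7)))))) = 408408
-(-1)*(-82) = -82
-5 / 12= -0.42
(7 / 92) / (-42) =-1 / 552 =-0.00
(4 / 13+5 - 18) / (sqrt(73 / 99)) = -495 * sqrt(803) / 949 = -14.78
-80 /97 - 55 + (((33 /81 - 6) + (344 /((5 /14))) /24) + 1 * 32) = 10.72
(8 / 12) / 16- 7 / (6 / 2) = -2.29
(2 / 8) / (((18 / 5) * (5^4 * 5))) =1 / 45000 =0.00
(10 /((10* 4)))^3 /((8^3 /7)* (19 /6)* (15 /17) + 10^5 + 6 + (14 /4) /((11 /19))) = 1309 /8395730400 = 0.00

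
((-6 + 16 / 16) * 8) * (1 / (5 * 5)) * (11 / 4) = -22 / 5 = -4.40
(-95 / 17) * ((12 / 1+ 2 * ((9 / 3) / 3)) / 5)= -266 / 17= -15.65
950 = 950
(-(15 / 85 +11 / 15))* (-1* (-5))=-232 / 51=-4.55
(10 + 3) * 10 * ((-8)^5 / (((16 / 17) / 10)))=-45260800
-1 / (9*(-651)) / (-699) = -1 / 4095441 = -0.00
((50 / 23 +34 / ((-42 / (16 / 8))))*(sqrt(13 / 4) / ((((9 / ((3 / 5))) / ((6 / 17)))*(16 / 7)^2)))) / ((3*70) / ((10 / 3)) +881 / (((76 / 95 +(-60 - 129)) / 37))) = -0.00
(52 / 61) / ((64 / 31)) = 403 / 976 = 0.41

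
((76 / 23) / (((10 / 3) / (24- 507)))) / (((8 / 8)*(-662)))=1197 / 1655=0.72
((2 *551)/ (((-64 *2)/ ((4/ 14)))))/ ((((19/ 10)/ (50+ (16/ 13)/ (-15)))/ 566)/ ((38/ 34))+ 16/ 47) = -1229983373/ 170252908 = -7.22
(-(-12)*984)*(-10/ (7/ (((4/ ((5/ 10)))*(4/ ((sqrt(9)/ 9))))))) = -11335680/ 7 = -1619382.86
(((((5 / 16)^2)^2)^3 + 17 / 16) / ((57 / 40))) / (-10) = -99689135631899 / 1337006139375616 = -0.07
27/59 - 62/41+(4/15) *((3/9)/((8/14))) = -97862/108855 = -0.90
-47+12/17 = -787/17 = -46.29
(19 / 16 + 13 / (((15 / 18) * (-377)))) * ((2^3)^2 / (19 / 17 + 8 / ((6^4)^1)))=29291544 / 448775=65.27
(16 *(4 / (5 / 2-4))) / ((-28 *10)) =16 / 105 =0.15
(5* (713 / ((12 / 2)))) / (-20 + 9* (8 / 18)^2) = -10695 / 328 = -32.61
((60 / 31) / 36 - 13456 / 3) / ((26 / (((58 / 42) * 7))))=-930523 / 558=-1667.60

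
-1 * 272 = -272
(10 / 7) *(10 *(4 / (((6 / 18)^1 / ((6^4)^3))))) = 2612138803200 / 7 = 373162686171.43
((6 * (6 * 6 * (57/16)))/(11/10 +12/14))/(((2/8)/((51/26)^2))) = 140102865/23153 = 6051.18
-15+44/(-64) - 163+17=-2587/16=-161.69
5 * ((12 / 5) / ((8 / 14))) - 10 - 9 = 2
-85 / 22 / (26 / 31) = -2635 / 572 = -4.61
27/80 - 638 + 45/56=-356641/560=-636.86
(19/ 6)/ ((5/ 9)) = 57/ 10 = 5.70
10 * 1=10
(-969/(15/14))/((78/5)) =-2261/39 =-57.97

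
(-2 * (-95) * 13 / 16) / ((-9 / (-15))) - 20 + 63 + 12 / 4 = 7279 / 24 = 303.29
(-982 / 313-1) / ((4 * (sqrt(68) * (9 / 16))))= -2590 * sqrt(17) / 47889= -0.22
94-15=79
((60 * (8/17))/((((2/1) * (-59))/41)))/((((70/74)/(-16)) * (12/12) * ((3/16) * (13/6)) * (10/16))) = 298254336/456365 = 653.54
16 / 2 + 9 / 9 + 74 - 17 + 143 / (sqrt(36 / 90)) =66 + 143*sqrt(10) / 2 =292.10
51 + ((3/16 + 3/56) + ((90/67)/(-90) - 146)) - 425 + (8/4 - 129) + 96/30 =-24146891/37520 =-643.57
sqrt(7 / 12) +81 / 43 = sqrt(21) / 6 +81 / 43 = 2.65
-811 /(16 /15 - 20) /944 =12165 /268096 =0.05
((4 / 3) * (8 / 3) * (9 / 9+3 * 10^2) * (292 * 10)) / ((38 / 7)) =98439040 / 171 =575666.90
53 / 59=0.90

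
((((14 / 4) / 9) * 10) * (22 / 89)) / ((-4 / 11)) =-4235 / 1602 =-2.64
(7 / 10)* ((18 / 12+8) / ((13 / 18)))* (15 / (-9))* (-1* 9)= 3591 / 26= 138.12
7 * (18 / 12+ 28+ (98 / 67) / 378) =747215 / 3618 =206.53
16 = 16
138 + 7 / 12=1663 / 12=138.58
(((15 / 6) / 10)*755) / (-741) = -755 / 2964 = -0.25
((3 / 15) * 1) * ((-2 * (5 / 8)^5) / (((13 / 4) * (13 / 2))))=-625 / 346112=-0.00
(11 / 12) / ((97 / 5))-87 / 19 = -100223 / 22116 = -4.53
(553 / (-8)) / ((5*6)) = -2.30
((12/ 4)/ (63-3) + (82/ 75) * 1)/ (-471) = -343/ 141300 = -0.00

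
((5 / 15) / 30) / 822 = 0.00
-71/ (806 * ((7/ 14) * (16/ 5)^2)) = -1775/ 103168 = -0.02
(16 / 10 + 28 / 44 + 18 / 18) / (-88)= -89 / 2420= -0.04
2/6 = 1/3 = 0.33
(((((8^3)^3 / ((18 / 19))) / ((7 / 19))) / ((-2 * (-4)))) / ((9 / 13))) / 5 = 39367737344 / 2835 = 13886327.11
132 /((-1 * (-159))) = 44 /53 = 0.83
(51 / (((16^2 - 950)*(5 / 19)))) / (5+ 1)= -323 / 6940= -0.05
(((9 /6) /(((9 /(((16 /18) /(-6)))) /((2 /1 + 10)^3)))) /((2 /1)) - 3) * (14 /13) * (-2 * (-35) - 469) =135926 /13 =10455.85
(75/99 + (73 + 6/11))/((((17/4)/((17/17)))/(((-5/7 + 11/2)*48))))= 5257088/1309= 4016.11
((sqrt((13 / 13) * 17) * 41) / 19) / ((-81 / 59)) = -2419 * sqrt(17) / 1539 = -6.48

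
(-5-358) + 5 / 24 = -8707 / 24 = -362.79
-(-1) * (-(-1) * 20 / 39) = 0.51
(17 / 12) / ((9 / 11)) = 187 / 108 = 1.73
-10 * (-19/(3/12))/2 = 380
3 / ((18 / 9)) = 3 / 2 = 1.50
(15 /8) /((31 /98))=735 /124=5.93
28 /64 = 7 /16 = 0.44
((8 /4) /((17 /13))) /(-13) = -2 /17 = -0.12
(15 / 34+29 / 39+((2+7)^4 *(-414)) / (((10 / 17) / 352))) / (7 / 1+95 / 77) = -829786217391901 / 4203420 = -197407400.97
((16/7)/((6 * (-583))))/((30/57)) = -76/61215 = -0.00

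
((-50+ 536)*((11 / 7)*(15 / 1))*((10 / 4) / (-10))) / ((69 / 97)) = -1296405 / 322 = -4026.10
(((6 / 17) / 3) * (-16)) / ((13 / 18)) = -576 / 221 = -2.61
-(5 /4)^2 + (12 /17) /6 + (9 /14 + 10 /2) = 4.20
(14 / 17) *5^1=70 / 17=4.12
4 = 4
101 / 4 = 25.25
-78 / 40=-39 / 20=-1.95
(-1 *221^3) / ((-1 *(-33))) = -10793861 / 33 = -327086.70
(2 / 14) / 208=1 / 1456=0.00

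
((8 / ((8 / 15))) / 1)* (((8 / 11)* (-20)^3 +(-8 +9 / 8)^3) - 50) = -92896.99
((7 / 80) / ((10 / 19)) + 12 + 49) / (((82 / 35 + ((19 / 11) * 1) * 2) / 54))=11303523 / 19840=569.73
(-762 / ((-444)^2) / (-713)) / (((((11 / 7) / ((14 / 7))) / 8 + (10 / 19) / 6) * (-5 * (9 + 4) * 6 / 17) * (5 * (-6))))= 287147 / 6777968763150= 0.00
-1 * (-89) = 89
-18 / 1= -18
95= 95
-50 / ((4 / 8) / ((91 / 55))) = -165.45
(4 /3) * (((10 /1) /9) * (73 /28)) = 730 /189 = 3.86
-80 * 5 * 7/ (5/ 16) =-8960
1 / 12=0.08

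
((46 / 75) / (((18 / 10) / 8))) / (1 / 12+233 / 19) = 27968 / 126675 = 0.22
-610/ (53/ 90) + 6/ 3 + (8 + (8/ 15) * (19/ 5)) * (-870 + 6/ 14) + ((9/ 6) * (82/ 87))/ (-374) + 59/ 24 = -11770167011773/ 1207159800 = -9750.30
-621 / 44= -14.11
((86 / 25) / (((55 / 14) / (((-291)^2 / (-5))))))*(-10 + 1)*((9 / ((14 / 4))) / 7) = 2359551384 / 48125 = 49029.64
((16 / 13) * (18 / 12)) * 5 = 120 / 13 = 9.23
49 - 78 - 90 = -119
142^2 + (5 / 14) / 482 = 136066677 / 6748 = 20164.00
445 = 445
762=762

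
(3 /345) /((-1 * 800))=-1 /92000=-0.00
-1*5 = -5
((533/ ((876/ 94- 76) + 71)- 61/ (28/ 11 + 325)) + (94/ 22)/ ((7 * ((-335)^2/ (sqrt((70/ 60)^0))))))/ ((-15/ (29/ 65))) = -111254027477389/ 30356326625625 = -3.66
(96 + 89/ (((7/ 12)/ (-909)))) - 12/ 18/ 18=-138591.47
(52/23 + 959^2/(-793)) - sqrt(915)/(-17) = -21111427/18239 + sqrt(915)/17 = -1155.71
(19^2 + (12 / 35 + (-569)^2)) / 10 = 5672141 / 175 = 32412.23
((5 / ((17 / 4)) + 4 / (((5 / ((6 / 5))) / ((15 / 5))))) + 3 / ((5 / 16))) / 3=4.55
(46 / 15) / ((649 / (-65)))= -598 / 1947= -0.31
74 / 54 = 37 / 27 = 1.37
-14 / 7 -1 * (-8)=6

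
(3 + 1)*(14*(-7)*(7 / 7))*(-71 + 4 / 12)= 83104 / 3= 27701.33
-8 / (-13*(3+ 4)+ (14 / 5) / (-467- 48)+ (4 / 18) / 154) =1784475 / 20299294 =0.09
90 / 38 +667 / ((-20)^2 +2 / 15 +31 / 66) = 10131045 / 2511781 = 4.03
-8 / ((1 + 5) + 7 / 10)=-80 / 67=-1.19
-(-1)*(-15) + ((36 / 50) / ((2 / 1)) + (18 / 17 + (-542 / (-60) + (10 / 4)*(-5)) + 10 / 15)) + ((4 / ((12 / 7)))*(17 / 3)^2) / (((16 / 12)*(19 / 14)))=3637421 / 145350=25.03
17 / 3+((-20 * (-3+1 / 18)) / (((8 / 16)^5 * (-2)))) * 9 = -25423 / 3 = -8474.33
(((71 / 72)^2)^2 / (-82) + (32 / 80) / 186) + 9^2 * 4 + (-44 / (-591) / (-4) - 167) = 10562433115975193 / 67288641822720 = 156.97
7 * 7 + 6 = 55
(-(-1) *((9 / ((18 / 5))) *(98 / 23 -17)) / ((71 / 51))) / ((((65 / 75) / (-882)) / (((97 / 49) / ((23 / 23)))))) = 978392925 / 21229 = 46087.57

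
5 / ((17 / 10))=50 / 17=2.94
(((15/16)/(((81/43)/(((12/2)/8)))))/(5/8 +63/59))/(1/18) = 12685/3196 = 3.97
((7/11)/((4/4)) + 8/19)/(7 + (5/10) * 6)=221/2090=0.11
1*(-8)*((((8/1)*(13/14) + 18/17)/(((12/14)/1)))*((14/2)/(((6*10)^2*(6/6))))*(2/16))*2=-707/18360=-0.04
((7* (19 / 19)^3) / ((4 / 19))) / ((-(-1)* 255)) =133 / 1020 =0.13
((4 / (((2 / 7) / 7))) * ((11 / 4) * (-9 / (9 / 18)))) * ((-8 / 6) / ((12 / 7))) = 3773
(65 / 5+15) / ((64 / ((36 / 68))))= 63 / 272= 0.23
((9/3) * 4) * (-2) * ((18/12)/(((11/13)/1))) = -468/11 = -42.55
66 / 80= 33 / 40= 0.82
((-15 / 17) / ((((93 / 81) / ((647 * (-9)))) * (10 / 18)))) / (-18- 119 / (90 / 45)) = -8489934 / 81685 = -103.94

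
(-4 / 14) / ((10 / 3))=-3 / 35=-0.09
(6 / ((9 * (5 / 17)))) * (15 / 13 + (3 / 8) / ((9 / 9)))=901 / 260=3.47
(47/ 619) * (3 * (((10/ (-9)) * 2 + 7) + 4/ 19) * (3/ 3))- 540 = -19012729/ 35283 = -538.86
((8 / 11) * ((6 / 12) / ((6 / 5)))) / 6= 5 / 99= 0.05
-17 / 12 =-1.42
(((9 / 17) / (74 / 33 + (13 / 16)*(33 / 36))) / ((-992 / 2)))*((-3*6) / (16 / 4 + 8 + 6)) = 132 / 369427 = 0.00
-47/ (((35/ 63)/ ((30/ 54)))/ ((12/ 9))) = -188/ 3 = -62.67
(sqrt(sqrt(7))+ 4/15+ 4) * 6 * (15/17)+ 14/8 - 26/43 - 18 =16765/2924+ 90 * 7^(1/4)/17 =14.34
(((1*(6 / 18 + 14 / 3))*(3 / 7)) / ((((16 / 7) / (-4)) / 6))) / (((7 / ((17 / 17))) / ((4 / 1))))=-90 / 7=-12.86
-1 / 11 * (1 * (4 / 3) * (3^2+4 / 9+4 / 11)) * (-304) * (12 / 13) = 4722944 / 14157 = 333.61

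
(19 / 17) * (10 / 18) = 95 / 153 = 0.62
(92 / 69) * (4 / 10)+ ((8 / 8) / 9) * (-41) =-181 / 45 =-4.02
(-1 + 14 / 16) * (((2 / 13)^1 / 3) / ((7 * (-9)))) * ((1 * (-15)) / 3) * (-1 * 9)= 5 / 1092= 0.00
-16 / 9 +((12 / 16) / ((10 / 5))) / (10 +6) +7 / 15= -7417 / 5760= -1.29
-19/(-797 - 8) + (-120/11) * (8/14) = -54991/8855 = -6.21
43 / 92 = 0.47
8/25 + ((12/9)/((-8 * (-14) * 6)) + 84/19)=1135483/239400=4.74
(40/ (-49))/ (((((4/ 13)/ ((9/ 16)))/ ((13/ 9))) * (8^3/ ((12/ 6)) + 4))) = -13/ 1568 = -0.01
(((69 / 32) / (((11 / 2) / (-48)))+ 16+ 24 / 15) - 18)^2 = 1117249 / 3025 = 369.34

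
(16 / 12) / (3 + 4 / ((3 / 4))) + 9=9.16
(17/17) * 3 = 3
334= 334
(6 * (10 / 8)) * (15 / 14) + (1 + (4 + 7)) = 561 / 28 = 20.04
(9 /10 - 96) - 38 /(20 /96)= -555 /2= -277.50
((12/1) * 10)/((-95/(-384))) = 9216/19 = 485.05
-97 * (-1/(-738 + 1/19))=-1843/14021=-0.13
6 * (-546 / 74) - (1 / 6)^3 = -353845 / 7992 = -44.27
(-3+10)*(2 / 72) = 7 / 36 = 0.19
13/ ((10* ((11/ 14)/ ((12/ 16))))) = 273/ 220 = 1.24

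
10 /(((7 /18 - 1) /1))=-16.36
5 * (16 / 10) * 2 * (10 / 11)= 160 / 11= 14.55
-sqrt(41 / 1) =-sqrt(41) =-6.40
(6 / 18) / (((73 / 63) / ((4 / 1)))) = 84 / 73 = 1.15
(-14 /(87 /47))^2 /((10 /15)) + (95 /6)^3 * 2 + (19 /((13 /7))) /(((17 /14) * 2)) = 161159466535 /20072988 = 8028.67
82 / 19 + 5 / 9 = 833 / 171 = 4.87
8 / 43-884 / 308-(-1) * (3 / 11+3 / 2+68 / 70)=1989 / 33110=0.06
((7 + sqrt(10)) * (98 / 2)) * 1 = 49 * sqrt(10) + 343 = 497.95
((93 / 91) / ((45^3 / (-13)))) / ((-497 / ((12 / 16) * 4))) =31 / 35224875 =0.00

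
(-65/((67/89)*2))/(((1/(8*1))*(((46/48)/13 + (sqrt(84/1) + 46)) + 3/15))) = -2605835200800/335438218123 + 112627008000*sqrt(21)/335438218123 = -6.23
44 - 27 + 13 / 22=387 / 22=17.59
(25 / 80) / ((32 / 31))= 155 / 512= 0.30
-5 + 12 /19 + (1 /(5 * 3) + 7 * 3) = 4759 /285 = 16.70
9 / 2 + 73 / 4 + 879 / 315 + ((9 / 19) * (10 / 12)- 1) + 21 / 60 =50444 / 1995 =25.29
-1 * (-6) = 6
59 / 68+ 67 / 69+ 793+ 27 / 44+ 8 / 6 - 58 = 3177517 / 4301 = 738.79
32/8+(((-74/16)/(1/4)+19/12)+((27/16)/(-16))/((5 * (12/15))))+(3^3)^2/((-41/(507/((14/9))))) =-5120803279/881664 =-5808.11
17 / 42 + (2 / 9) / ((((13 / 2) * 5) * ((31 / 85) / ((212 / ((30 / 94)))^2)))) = 8273.09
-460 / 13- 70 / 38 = -37.23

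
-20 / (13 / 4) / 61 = -0.10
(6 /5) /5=6 /25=0.24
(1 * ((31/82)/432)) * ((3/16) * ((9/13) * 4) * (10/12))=155/409344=0.00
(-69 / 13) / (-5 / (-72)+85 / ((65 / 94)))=-4968 / 115121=-0.04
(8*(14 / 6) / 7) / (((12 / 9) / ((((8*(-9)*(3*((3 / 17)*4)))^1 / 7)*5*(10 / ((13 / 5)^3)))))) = -32400000 / 261443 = -123.93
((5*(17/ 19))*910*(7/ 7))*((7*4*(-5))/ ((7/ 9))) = -13923000/ 19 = -732789.47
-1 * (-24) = 24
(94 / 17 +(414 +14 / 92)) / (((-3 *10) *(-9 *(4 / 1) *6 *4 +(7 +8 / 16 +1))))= 109397 / 6690010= 0.02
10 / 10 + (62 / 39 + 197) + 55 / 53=414697 / 2067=200.63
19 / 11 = 1.73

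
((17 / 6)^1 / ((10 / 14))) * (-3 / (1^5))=-119 / 10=-11.90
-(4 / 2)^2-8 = -12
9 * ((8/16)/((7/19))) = 12.21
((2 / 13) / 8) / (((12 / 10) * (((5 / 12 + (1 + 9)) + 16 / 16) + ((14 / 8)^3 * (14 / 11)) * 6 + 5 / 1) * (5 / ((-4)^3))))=-1408 / 393601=-0.00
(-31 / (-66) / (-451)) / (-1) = 31 / 29766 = 0.00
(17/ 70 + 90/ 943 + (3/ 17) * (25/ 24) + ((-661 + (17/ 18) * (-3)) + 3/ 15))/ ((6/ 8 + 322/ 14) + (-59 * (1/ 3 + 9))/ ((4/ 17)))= 8929482113/ 31195203830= 0.29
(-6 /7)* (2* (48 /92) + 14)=-2076 /161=-12.89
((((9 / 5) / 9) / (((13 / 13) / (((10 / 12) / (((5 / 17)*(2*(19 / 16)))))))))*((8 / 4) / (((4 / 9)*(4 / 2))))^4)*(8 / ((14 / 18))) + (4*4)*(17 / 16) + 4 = 446331 / 5320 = 83.90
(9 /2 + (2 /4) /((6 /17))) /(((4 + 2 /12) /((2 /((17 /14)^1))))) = 994 /425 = 2.34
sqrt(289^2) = 289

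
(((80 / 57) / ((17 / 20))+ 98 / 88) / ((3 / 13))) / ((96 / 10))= 7662265 / 6139584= 1.25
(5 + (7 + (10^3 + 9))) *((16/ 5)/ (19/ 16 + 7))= 261376/ 655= 399.05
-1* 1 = -1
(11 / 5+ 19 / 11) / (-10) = -0.39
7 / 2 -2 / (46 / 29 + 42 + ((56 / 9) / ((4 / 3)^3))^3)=6350767 / 1831474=3.47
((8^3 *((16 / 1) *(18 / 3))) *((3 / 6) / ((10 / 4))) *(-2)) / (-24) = 4096 / 5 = 819.20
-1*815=-815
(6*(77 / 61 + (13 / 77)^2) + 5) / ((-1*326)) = -4609397 / 117904094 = -0.04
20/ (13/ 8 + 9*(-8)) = -160/ 563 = -0.28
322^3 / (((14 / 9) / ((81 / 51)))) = 579489876 / 17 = 34087639.76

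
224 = 224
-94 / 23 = -4.09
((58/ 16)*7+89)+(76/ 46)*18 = 26517/ 184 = 144.11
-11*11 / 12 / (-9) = 121 / 108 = 1.12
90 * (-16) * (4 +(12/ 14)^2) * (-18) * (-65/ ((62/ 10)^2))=-9771840000/ 47089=-207518.53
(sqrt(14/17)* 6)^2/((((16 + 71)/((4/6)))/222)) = 24864/493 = 50.43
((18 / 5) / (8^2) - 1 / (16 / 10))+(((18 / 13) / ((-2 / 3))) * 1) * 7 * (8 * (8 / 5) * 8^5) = -12683576479 / 2080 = -6097873.31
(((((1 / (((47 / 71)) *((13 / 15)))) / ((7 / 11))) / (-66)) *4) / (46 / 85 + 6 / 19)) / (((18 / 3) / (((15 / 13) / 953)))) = -0.00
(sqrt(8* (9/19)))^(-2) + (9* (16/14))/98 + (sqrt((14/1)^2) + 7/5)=1947137/123480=15.77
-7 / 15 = -0.47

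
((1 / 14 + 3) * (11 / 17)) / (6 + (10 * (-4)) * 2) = -473 / 17612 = -0.03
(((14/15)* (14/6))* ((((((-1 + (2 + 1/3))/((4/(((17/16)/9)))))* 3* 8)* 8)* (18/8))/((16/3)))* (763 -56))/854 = 84133/14640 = 5.75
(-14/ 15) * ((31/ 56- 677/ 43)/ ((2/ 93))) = 659.27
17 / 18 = 0.94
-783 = -783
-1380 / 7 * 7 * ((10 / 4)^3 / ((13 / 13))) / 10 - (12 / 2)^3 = -9489 / 4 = -2372.25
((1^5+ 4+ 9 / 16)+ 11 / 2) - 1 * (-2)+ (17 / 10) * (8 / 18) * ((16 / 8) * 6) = 5311 / 240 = 22.13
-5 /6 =-0.83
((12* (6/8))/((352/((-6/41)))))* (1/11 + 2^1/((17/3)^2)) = -0.00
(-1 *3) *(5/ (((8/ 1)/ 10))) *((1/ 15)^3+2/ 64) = -3407/ 5760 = -0.59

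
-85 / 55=-17 / 11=-1.55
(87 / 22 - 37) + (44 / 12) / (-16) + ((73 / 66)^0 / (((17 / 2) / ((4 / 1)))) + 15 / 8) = -277619 / 8976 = -30.93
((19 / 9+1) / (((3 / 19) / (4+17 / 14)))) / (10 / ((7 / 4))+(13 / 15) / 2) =194180 / 11619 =16.71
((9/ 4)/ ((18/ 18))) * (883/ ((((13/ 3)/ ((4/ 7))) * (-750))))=-7947/ 22750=-0.35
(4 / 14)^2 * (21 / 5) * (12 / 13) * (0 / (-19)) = 0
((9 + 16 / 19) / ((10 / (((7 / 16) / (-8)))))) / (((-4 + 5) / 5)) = -1309 / 4864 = -0.27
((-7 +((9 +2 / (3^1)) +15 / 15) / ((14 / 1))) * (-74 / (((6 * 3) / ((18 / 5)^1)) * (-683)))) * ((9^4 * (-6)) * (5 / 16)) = 31801167 / 19124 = 1662.89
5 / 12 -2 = -19 / 12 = -1.58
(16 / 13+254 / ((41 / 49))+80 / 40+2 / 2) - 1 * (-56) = 193901 / 533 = 363.79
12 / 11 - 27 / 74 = 591 / 814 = 0.73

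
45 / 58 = 0.78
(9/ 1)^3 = 729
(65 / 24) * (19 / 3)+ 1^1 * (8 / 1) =1811 / 72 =25.15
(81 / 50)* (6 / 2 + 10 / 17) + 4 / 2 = 6641 / 850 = 7.81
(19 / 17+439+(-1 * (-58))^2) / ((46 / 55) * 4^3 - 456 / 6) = -169.28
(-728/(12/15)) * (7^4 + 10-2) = -2192190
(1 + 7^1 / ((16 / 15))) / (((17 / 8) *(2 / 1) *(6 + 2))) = 121 / 544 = 0.22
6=6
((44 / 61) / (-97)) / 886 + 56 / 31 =146788254 / 81258161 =1.81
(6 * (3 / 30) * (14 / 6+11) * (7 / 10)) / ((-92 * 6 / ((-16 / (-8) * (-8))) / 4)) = 224 / 345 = 0.65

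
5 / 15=0.33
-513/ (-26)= 513/ 26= 19.73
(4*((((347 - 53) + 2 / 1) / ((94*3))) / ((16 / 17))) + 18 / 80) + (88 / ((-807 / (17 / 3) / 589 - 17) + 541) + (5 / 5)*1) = 173152027139 / 29578365240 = 5.85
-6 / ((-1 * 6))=1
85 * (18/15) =102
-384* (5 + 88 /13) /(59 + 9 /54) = -352512 /4615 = -76.38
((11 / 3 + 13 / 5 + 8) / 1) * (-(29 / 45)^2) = -179974 / 30375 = -5.93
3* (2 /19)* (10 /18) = 10 /57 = 0.18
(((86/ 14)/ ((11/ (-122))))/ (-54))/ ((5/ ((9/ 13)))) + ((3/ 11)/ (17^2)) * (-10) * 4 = 594247/ 4339335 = 0.14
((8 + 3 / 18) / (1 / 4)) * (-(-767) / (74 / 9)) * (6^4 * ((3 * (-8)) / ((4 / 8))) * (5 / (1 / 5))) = -175347244800 / 37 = -4739114724.32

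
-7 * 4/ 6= -14/ 3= -4.67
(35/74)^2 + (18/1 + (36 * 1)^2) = 7196689/5476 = 1314.22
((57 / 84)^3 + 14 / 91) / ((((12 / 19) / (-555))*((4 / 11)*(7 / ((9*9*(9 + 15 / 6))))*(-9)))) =1065054374505 / 63924224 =16661.20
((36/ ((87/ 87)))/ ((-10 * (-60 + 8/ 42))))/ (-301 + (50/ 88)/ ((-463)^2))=-445673151/ 2228695863635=-0.00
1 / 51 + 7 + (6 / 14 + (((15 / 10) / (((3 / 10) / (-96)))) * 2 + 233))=-256880 / 357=-719.55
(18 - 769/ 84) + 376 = 32327/ 84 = 384.85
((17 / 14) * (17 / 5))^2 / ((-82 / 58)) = -2422109 / 200900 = -12.06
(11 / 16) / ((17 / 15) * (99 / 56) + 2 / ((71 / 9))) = 27335 / 89742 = 0.30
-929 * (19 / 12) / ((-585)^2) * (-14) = 123557 / 2053350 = 0.06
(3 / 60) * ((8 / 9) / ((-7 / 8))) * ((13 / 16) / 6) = -13 / 1890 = -0.01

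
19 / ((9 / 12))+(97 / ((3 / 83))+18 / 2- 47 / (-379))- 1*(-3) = 1031306 / 379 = 2721.12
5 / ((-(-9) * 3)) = 5 / 27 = 0.19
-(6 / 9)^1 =-0.67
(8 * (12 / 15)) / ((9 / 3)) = 32 / 15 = 2.13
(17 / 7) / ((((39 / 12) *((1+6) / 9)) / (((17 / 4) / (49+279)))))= 2601 / 208936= 0.01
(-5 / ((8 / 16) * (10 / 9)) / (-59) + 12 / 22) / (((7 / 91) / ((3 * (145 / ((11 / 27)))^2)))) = 270786084075 / 78529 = 3448230.39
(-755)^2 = 570025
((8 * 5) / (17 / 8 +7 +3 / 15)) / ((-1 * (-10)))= 160 / 373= 0.43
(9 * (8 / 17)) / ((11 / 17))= 72 / 11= 6.55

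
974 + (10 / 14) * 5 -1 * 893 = 592 / 7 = 84.57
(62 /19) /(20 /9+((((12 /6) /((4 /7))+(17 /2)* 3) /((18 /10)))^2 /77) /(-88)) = 34029072 /22774445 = 1.49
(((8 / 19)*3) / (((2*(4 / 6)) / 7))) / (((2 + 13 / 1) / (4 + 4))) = 336 / 95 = 3.54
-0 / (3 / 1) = 0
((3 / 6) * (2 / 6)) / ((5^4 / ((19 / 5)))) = 19 / 18750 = 0.00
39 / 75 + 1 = 38 / 25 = 1.52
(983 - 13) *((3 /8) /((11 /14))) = 10185 /22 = 462.95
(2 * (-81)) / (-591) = 54 / 197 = 0.27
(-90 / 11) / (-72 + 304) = -45 / 1276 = -0.04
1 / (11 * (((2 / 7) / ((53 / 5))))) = 371 / 110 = 3.37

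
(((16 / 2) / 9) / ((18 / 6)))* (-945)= -280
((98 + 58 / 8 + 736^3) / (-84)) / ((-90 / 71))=22645498919 / 6048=3744295.46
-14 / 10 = -7 / 5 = -1.40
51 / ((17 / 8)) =24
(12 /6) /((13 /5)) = 0.77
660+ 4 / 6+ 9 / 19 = 661.14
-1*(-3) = 3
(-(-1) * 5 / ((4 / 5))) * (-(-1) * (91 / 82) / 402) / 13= 175 / 131856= 0.00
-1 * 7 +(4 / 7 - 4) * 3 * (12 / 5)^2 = -11593 / 175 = -66.25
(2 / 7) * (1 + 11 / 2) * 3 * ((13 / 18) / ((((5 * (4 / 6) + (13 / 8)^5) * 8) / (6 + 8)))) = 692224 / 1441559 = 0.48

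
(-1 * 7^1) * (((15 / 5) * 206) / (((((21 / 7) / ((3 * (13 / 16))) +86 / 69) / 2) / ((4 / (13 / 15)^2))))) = -268644600 / 14443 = -18600.33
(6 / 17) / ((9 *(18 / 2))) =2 / 459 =0.00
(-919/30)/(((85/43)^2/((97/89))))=-164825407/19290750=-8.54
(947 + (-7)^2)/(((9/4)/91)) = 120848/3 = 40282.67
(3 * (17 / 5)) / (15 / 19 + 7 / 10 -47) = -1938 / 8647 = -0.22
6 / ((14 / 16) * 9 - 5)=48 / 23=2.09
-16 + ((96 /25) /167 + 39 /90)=-15.54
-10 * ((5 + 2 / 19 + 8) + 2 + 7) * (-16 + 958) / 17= -3956400 / 323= -12248.92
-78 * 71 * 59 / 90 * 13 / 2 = -707941 / 30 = -23598.03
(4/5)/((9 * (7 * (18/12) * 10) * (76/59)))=59/89775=0.00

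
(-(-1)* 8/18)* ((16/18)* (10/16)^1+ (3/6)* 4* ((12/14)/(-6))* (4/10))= 0.20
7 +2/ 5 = 37/ 5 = 7.40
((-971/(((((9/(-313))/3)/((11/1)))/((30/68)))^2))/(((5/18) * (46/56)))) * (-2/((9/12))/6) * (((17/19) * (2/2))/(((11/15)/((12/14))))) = 3767064800400/7429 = 507075622.61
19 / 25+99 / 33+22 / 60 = 619 / 150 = 4.13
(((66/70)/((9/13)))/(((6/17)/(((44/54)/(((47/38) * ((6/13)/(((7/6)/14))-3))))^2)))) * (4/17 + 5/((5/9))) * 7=10957704472/652196205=16.80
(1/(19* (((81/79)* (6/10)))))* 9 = 395/513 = 0.77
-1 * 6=-6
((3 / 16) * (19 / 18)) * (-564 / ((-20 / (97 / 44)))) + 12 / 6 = 100701 / 7040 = 14.30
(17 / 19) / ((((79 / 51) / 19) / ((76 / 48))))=17.38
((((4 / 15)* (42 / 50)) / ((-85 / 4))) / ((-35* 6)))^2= 64 / 25400390625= 0.00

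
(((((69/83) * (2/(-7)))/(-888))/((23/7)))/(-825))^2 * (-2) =-1/51352018245000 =-0.00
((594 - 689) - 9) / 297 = -104 / 297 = -0.35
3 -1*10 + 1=-6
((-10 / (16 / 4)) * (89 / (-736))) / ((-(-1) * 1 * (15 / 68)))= 1513 / 1104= 1.37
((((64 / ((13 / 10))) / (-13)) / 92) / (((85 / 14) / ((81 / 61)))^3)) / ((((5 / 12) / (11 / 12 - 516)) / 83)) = 23940100981004544 / 541827224651375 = 44.18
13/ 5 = 2.60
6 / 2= 3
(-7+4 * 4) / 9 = 1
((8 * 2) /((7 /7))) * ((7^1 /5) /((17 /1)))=112 /85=1.32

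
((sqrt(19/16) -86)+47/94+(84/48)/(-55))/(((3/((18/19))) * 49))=-56451/102410+3 * sqrt(19)/1862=-0.54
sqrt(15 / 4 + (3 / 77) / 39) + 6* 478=2869.94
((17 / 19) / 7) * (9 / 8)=153 / 1064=0.14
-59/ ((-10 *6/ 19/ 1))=1121/ 60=18.68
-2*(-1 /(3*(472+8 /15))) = 5 /3544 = 0.00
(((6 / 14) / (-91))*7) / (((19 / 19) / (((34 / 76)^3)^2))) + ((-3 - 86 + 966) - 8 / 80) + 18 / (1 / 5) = 1324629485245233 / 1369976054720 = 966.90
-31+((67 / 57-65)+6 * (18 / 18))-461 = -31340 / 57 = -549.82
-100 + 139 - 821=-782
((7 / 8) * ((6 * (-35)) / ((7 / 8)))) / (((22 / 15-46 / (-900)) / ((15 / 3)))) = -472500 / 683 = -691.80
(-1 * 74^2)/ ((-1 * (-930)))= -2738/ 465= -5.89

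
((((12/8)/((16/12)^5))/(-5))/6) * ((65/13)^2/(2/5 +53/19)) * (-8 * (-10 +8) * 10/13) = -192375/168064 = -1.14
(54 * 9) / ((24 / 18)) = 729 / 2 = 364.50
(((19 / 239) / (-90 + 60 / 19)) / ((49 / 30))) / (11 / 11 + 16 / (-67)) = -24187 / 32849355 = -0.00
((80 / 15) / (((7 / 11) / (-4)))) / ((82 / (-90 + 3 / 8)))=36.64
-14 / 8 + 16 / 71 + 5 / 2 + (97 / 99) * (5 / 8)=89281 / 56232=1.59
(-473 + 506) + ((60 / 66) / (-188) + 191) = 231611 / 1034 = 224.00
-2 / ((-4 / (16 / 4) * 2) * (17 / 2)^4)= 16 / 83521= 0.00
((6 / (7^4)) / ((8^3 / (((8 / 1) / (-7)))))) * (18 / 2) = -27 / 537824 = -0.00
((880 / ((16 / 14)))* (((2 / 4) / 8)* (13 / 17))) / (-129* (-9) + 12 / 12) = 715 / 22576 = 0.03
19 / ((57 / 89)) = 89 / 3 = 29.67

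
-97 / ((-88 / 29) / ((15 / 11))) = 42195 / 968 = 43.59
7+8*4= 39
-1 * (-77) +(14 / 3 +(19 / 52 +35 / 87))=124311 / 1508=82.43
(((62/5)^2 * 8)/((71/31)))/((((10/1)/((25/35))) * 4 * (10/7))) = 59582/8875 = 6.71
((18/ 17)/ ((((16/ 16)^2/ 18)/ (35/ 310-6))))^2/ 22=1748178450/ 3055019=572.23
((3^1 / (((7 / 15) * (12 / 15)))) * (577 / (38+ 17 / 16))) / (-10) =-10386 / 875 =-11.87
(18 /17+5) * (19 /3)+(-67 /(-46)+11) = 119245 /2346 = 50.83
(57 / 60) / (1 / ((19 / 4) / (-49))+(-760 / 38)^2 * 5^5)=361 / 474996080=0.00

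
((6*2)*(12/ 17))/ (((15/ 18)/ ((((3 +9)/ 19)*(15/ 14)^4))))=6561000/ 775523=8.46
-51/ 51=-1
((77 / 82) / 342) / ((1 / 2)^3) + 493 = 3456577 / 7011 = 493.02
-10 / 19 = -0.53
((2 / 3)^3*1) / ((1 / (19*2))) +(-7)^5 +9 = -453242 / 27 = -16786.74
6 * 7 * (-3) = -126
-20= -20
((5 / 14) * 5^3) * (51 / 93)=10625 / 434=24.48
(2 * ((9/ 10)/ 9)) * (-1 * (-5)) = 1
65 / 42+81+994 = 45215 / 42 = 1076.55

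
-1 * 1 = -1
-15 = -15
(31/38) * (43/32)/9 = 1333/10944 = 0.12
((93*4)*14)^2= 27123264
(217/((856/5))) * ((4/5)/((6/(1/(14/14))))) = 217/1284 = 0.17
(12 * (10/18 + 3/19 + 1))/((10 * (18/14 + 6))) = 4102/14535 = 0.28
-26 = -26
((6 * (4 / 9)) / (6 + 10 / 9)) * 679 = 2037 / 8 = 254.62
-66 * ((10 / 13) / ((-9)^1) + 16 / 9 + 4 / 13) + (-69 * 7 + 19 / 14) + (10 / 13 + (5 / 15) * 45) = -108813 / 182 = -597.87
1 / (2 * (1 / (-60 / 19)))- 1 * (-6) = 84 / 19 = 4.42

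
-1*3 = -3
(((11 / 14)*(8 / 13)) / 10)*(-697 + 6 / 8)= -33.66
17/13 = 1.31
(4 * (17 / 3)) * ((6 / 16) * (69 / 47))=1173 / 94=12.48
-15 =-15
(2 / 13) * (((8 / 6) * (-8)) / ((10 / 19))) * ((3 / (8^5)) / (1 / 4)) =-19 / 16640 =-0.00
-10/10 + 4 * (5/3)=17/3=5.67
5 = 5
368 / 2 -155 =29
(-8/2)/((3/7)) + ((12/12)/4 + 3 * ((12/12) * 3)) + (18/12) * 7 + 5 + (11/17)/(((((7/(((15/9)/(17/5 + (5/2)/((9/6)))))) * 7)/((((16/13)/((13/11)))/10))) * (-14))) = 15.42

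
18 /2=9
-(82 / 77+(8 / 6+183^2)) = -7736513 / 231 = -33491.40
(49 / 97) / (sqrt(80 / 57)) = 49*sqrt(285) / 1940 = 0.43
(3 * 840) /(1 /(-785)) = -1978200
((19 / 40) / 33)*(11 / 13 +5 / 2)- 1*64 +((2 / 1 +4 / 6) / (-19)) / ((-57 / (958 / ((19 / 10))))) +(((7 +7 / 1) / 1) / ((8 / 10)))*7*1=42223629821 / 706202640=59.79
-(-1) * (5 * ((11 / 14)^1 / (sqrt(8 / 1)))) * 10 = 275 * sqrt(2) / 28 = 13.89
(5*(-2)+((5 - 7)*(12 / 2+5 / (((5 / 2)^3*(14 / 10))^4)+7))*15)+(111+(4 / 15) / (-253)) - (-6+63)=-9852177009434 / 28474359375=-346.00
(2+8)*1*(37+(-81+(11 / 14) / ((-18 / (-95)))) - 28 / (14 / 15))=-88015 / 126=-698.53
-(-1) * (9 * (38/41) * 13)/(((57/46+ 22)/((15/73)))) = 3067740/3199517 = 0.96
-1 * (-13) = 13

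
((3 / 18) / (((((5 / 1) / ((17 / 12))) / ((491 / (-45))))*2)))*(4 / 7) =-0.15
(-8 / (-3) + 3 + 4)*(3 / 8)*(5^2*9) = 815.62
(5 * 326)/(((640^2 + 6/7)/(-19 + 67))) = 273840/1433603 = 0.19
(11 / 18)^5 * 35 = 5636785 / 1889568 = 2.98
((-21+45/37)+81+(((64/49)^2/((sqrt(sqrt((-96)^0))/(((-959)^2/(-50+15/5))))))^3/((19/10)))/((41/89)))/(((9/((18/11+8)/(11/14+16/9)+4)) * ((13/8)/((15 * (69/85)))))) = -6899623226591948976173882717430400/25131348443349418543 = -274542499864061.86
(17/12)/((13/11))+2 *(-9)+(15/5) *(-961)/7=-468095/1092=-428.66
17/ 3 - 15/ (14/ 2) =3.52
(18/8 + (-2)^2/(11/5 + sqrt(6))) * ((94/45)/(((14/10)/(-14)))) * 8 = 232744/261 - 150400 * sqrt(6)/261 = -519.77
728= 728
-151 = -151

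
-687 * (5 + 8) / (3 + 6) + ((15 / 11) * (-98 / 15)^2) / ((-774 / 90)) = -472575 / 473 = -999.10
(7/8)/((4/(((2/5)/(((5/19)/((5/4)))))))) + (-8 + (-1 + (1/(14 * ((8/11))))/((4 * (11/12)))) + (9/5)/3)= -3565/448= -7.96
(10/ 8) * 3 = 15/ 4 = 3.75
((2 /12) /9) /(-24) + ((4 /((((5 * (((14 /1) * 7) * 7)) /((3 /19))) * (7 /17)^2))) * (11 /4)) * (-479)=-2961805169 /2069277840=-1.43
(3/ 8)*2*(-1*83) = -249/ 4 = -62.25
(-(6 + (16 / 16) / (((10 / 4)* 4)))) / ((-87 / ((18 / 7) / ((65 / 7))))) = 183 / 9425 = 0.02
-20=-20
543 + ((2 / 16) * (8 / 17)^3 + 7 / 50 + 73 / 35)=937565277 / 1719550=545.24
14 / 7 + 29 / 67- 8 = -373 / 67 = -5.57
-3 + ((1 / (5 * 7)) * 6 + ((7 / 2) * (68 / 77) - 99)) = -38014 / 385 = -98.74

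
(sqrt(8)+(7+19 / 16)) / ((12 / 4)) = 2*sqrt(2) / 3+131 / 48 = 3.67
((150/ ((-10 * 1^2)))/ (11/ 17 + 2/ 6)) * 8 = -612/ 5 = -122.40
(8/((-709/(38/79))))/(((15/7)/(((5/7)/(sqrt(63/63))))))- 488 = -82000408/168033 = -488.00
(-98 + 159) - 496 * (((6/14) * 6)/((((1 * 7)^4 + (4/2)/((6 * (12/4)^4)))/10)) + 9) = -4501005641/1021027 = -4408.31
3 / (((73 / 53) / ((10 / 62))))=0.35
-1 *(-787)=787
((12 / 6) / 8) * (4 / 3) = 1 / 3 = 0.33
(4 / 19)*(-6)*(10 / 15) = -0.84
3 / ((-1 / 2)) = -6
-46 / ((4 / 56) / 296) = -190624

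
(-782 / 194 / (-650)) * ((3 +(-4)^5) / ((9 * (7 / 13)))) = -399211 / 305550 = -1.31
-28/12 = -7/3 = -2.33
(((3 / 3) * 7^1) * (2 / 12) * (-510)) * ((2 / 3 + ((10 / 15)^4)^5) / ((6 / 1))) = -691857524225 / 10460353203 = -66.14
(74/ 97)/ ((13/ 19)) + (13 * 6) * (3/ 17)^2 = 3.54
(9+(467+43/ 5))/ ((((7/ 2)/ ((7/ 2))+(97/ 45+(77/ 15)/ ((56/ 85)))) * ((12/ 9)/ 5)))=654210/ 3941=166.00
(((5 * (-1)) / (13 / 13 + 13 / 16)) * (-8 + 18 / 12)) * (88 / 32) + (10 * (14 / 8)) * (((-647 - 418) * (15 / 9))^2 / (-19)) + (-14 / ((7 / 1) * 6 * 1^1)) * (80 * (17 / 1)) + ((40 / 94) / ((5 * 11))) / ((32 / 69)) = -19842436776043 / 6836808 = -2902295.45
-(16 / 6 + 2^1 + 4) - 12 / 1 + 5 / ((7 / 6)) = -344 / 21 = -16.38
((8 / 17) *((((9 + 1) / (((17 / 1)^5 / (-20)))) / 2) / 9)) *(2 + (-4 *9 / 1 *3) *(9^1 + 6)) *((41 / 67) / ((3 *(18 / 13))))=344957600 / 392983760889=0.00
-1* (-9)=9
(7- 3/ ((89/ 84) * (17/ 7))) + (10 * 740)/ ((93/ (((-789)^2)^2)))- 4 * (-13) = 1446296735281553993/ 46903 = 30835911035148.16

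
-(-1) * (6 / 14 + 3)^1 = 3.43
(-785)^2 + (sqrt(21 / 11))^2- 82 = 6777594 / 11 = 616144.91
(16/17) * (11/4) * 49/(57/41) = 88396/969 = 91.22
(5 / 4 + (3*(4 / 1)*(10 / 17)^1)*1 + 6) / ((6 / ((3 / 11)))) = 973 / 1496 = 0.65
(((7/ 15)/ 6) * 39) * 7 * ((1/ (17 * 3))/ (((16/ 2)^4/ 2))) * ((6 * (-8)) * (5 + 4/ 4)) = -0.06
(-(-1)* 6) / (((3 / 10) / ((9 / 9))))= 20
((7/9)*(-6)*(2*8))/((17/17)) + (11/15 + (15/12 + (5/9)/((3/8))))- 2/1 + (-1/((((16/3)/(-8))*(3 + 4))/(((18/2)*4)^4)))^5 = 54815082293346087011931667118333057/9075780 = 6039710338212923518632191000.00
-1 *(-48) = 48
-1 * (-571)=571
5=5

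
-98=-98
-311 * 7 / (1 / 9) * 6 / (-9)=13062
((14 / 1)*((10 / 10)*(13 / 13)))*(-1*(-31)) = 434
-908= -908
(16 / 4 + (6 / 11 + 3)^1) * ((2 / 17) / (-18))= -83 / 1683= -0.05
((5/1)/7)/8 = 5/56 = 0.09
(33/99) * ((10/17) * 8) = 80/51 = 1.57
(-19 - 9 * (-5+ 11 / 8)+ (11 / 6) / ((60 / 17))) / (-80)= -0.18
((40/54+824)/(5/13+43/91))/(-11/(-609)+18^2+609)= 7910707/7670808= 1.03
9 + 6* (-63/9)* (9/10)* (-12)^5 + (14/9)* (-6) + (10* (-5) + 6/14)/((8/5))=9405818.28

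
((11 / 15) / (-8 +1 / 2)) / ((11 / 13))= -26 / 225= -0.12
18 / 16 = 9 / 8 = 1.12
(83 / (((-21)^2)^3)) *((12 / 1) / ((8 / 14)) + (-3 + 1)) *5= 7885 / 85766121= 0.00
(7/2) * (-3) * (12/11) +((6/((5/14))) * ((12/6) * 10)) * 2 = 7266/11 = 660.55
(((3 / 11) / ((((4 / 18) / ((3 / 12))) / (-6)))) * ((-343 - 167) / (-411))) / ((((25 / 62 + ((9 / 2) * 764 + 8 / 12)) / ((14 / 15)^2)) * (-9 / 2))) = 88536 / 688555835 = 0.00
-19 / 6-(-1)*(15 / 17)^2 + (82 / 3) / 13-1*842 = -18986801 / 22542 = -842.29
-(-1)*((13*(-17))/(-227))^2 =48841/51529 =0.95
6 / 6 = 1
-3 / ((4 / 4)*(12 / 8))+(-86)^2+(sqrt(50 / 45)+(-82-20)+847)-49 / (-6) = sqrt(10) / 3+48883 / 6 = 8148.22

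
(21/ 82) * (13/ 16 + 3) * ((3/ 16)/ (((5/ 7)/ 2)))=26901/ 52480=0.51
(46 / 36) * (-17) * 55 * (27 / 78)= -413.56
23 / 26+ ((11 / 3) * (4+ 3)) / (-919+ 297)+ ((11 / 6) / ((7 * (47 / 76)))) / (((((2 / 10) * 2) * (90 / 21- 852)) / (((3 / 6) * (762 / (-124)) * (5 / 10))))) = 236371971817 / 279640984272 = 0.85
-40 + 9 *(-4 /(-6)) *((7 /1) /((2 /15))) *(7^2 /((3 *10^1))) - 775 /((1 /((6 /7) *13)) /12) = -1444157 /14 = -103154.07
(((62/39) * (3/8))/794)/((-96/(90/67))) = -465/44260736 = -0.00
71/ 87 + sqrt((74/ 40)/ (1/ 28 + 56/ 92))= 71/ 87 + sqrt(494431)/ 415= 2.51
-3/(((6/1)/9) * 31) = -9/62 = -0.15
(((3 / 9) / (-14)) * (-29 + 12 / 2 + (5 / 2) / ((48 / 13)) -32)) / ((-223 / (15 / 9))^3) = -93125 / 172464945984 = -0.00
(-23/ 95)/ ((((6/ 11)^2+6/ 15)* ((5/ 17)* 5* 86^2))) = -0.00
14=14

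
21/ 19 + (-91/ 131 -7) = -16401/ 2489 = -6.59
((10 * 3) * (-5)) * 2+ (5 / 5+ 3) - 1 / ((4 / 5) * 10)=-2369 / 8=-296.12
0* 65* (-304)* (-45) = 0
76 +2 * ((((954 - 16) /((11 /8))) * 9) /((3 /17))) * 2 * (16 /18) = 4084684 /33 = 123778.30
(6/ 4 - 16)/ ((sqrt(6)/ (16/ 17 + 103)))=-17081 * sqrt(6)/ 68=-615.29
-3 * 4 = -12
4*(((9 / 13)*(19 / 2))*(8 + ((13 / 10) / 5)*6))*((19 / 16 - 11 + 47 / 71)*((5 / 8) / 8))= -84966651 / 472576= -179.79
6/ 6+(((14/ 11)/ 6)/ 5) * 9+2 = 186/ 55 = 3.38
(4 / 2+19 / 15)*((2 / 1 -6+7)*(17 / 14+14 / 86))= 5803 / 430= 13.50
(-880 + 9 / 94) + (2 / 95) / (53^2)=-22071843717 / 25084370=-879.90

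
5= 5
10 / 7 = 1.43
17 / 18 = 0.94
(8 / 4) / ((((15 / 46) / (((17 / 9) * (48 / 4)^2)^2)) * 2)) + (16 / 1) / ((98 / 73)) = 166768696 / 735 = 226896.19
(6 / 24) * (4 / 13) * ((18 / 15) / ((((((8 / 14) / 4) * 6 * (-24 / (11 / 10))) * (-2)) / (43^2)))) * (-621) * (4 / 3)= -3778.36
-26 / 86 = -13 / 43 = -0.30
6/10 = 3/5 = 0.60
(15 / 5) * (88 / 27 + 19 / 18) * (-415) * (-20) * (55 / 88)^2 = 12086875 / 288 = 41968.32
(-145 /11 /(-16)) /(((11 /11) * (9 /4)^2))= 145 /891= 0.16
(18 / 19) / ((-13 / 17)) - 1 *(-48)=11550 / 247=46.76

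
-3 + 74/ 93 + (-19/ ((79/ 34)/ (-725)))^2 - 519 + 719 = 20399824995695/ 580413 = 35147084.91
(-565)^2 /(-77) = -319225 /77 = -4145.78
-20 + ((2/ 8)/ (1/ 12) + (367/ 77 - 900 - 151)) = -81869/ 77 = -1063.23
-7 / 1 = -7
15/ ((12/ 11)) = 55/ 4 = 13.75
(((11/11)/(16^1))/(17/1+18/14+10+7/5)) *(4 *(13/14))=65/8312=0.01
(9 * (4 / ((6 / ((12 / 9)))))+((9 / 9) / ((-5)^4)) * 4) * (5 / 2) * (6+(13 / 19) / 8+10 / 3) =358203 / 1900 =188.53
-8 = -8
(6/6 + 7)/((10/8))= 32/5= 6.40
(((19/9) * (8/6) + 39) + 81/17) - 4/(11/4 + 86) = 7582556/162945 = 46.53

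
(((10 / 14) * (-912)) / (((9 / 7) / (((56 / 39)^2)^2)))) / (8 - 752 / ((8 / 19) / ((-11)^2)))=7474216960 / 749894959827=0.01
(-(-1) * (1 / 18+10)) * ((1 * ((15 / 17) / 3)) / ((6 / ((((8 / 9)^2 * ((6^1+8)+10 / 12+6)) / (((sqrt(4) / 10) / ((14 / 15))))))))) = 12670000 / 334611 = 37.86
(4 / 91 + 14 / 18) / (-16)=-673 / 13104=-0.05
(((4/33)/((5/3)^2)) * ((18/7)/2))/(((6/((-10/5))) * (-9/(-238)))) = -136/275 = -0.49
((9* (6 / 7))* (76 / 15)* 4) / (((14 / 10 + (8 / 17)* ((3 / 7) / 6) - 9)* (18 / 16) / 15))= -620160 / 2251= -275.50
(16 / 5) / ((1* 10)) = 8 / 25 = 0.32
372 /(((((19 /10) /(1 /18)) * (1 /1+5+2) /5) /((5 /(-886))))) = -3875 /101004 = -0.04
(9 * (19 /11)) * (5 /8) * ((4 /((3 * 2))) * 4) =285 /11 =25.91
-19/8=-2.38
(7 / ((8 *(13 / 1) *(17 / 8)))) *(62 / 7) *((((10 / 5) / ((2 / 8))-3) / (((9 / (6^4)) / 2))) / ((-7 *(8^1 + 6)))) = -44640 / 10829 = -4.12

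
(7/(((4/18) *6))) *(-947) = -19887/4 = -4971.75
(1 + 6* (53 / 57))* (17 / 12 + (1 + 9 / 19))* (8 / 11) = 164750 / 11913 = 13.83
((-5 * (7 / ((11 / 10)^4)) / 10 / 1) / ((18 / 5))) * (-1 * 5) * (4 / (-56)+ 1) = 406250 / 131769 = 3.08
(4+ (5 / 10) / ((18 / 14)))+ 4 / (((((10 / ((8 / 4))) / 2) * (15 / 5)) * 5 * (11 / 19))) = 22637 / 4950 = 4.57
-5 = -5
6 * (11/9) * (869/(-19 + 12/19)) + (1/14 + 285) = -906811/14658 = -61.86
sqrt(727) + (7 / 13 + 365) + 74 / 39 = sqrt(727) + 14330 / 39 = 394.40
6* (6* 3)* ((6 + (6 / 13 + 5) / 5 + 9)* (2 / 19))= 225936 / 1235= 182.94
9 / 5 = 1.80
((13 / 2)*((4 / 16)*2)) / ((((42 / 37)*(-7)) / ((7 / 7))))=-481 / 1176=-0.41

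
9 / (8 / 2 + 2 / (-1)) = 9 / 2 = 4.50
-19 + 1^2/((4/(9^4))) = 6485/4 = 1621.25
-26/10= -13/5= -2.60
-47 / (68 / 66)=-1551 / 34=-45.62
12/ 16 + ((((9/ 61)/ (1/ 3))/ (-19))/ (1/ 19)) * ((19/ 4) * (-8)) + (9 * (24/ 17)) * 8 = 494511/ 4148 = 119.22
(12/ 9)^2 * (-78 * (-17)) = 7072/ 3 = 2357.33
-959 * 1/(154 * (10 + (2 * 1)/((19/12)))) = -2603/4708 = -0.55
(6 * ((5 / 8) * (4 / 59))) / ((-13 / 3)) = -0.06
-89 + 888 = 799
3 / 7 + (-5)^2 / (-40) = -11 / 56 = -0.20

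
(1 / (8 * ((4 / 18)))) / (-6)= -3 / 32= -0.09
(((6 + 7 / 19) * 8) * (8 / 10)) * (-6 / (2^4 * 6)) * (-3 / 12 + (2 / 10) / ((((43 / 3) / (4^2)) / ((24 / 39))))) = 152339 / 531050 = 0.29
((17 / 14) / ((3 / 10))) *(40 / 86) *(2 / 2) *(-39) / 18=-11050 / 2709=-4.08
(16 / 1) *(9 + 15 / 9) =512 / 3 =170.67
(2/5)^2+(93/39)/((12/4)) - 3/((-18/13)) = 2029/650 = 3.12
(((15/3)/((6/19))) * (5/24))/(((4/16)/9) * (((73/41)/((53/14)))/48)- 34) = -6193050/63833537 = -0.10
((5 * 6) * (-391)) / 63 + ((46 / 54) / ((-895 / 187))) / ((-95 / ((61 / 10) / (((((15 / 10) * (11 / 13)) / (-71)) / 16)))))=-47346067226 / 241045875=-196.42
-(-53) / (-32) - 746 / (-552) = -673 / 2208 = -0.30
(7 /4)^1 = 7 /4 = 1.75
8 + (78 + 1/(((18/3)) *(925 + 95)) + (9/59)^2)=1832619121/21303720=86.02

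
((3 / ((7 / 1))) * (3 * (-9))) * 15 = -1215 / 7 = -173.57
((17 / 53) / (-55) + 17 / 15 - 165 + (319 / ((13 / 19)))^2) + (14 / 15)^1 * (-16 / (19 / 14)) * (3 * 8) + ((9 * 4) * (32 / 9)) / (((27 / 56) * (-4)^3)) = 54825211206928 / 252721755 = 216939.03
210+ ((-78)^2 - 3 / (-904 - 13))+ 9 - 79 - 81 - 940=4771154 / 917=5203.00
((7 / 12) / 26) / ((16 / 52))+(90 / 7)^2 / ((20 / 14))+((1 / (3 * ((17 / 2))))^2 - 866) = -437091085 / 582624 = -750.21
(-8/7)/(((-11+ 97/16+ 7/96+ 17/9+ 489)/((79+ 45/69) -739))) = 6988032/4507195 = 1.55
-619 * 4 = -2476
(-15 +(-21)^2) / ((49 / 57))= 24282 / 49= 495.55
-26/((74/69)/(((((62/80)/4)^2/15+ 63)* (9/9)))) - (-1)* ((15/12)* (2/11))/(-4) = -79573608729/52096000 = -1527.44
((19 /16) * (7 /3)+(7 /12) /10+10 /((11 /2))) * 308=85883 /60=1431.38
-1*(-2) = 2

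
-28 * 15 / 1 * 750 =-315000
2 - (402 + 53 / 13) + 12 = -5097 / 13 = -392.08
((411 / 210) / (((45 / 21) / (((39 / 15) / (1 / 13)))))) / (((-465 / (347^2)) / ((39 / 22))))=-36241784501 / 2557500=-14170.79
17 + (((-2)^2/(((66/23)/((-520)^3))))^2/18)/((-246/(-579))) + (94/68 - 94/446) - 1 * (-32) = 15304418146149676316718241/3046758462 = 5023180648230091.41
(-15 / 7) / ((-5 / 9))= 27 / 7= 3.86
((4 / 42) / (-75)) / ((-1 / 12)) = 8 / 525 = 0.02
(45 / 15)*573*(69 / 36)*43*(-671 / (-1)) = 380253687 / 4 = 95063421.75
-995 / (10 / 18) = -1791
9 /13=0.69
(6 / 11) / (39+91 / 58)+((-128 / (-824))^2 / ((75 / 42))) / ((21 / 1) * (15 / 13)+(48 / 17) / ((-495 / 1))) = 16983187228116 / 1212830855695745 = 0.01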